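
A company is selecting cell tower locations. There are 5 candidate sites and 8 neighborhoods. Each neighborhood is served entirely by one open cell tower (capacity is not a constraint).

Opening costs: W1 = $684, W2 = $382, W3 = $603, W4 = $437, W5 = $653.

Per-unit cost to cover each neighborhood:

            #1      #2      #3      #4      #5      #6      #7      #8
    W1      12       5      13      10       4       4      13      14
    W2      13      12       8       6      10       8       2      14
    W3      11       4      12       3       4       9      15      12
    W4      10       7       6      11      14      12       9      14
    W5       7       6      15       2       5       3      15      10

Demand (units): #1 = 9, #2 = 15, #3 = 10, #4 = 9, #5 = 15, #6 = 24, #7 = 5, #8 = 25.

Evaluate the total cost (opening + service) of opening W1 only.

Total cost: 1658

Each neighborhood is assigned to its cheapest site among the open ones.
{W1}: #1→W1 12·9=108, #2→W1 5·15=75, #3→W1 13·10=130, #4→W1 10·9=90, #5→W1 4·15=60, #6→W1 4·24=96, #7→W1 13·5=65, #8→W1 14·25=350. Service 974; fixed 684; total 1658.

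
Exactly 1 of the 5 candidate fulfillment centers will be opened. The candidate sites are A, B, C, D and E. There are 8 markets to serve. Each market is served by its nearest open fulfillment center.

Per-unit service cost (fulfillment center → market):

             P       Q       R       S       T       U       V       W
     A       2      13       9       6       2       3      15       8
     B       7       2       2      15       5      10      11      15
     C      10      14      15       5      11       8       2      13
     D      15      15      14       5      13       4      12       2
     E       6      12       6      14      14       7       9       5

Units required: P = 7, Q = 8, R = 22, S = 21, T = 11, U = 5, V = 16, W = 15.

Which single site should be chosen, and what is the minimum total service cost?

Choose A only; total service cost 839.

With exactly 1 open, each market uses its cheapest among the chosen.
{A}: P→A 2·7=14, Q→A 13·8=104, R→A 9·22=198, S→A 6·21=126, T→A 2·11=22, U→A 3·5=15, V→A 15·16=240, W→A 8·15=120. Service cost 839.
{B}: service cost 930
{E}: service cost 972
Among all 5 size-1 choices, {A} is lowest.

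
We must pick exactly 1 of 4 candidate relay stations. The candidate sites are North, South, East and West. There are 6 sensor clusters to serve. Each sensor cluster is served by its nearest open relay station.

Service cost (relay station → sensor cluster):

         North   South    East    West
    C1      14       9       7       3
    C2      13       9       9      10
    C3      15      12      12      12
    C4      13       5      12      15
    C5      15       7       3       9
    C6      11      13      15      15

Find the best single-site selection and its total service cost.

Choose South only; total service cost 55.

With exactly 1 open, each sensor cluster uses its cheapest among the chosen.
{South}: C1→South 9, C2→South 9, C3→South 12, C4→South 5, C5→South 7, C6→South 13. Service cost 55.
{East}: service cost 58
{West}: service cost 64
Among all 4 size-1 choices, {South} is lowest.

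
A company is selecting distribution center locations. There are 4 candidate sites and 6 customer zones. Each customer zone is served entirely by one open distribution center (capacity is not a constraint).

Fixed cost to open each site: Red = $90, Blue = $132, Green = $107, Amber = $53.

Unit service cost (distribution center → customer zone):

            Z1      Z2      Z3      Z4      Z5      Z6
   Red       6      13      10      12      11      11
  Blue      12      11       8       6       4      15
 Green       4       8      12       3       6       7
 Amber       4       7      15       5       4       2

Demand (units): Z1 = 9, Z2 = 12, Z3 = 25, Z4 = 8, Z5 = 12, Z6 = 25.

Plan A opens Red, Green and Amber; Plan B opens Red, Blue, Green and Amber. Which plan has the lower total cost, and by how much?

Plan A is cheaper by 82.

Plan A: {Red, Green, Amber}: Z1→Green 4·9=36, Z2→Amber 7·12=84, Z3→Red 10·25=250, Z4→Green 3·8=24, Z5→Amber 4·12=48, Z6→Amber 2·25=50. Service 492; fixed 250; total 742.
Plan B: {Red, Blue, Green, Amber}: Z1→Green 4·9=36, Z2→Amber 7·12=84, Z3→Blue 8·25=200, Z4→Green 3·8=24, Z5→Blue 4·12=48, Z6→Amber 2·25=50. Service 442; fixed 382; total 824.
Difference: |742 − 824| = 82.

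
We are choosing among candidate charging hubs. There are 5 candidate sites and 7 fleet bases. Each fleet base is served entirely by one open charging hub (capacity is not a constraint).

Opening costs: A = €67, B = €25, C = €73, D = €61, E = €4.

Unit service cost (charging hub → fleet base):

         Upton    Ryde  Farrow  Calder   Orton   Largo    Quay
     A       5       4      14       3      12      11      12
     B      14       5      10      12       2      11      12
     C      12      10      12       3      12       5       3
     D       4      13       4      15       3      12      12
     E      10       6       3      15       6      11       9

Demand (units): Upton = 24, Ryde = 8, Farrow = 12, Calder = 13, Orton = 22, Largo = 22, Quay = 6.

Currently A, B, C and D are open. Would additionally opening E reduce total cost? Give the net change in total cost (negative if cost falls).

Current service cost with {A, B, C, D}: 387.
Adding E: each fleet base re-picks its cheapest; new service cost 375, saving 12.
Extra fixed cost: 4. Net change = 4 − 12 = -8.
(Totals: 613 → 605.)

Yes — net change −8 (cost falls by 8).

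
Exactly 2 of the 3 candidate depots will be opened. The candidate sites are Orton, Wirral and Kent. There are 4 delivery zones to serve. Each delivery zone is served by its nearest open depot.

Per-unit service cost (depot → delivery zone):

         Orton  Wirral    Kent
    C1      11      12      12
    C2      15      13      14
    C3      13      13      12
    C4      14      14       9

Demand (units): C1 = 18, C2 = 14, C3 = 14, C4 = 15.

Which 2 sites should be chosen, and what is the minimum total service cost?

With exactly 2 open, each delivery zone uses its cheapest among the chosen.
{Orton, Kent}: C1→Orton 11·18=198, C2→Kent 14·14=196, C3→Kent 12·14=168, C4→Kent 9·15=135. Service cost 697.
{Wirral, Kent}: service cost 701
{Orton, Wirral}: service cost 772
Among all 3 size-2 choices, {Orton, Kent} is lowest.

Choose Orton and Kent; total service cost 697.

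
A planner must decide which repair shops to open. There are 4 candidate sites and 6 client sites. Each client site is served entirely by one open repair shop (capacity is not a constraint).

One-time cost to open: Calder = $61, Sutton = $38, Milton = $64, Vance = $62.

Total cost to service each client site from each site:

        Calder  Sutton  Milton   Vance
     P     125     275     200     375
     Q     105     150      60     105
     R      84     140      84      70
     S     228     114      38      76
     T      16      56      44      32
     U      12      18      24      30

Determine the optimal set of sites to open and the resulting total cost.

For any fixed open set, each client site goes to its cheapest open site; total = fixed + service.
{Calder, Milton}: P→Calder 125, Q→Milton 60, R→Calder 84, S→Milton 38, T→Calder 16, U→Calder 12. Service 335; fixed 125; total 460.
{Calder, Sutton, Milton}: service 335 + fixed 163 = 498
{Calder, Milton, Vance}: P→Calder 125, Q→Milton 60, R→Vance 70, S→Milton 38, T→Calder 16, U→Calder 12. Service 321; fixed 187; total 508.
{Calder, Sutton, Milton, Vance}: service 321 + fixed 225 = 546
No other subset beats 460.

Open Calder and Milton; minimum total cost 460.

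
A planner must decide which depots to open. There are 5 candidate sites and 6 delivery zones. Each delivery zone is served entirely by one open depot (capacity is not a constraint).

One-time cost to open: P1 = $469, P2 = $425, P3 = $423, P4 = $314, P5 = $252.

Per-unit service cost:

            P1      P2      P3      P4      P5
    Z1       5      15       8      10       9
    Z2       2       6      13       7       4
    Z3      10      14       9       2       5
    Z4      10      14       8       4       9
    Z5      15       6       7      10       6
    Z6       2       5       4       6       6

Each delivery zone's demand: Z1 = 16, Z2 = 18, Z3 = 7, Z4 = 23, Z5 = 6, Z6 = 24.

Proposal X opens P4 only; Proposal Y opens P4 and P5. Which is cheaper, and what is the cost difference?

Proposal X is cheaper by 158.

Proposal X: {P4}: Z1→P4 10·16=160, Z2→P4 7·18=126, Z3→P4 2·7=14, Z4→P4 4·23=92, Z5→P4 10·6=60, Z6→P4 6·24=144. Service 596; fixed 314; total 910.
Proposal Y: {P4, P5}: Z1→P5 9·16=144, Z2→P5 4·18=72, Z3→P4 2·7=14, Z4→P4 4·23=92, Z5→P5 6·6=36, Z6→P4 6·24=144. Service 502; fixed 566; total 1068.
Difference: |910 − 1068| = 158.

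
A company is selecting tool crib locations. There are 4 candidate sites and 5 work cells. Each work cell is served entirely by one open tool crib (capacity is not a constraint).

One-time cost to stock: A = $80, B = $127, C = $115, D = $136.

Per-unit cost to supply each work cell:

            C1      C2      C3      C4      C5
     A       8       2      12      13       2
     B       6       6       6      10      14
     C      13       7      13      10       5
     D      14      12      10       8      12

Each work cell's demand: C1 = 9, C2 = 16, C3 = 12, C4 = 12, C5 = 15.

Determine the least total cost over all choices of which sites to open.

For any fixed open set, each work cell goes to its cheapest open site; total = fixed + service.
{A}: C1→A 8·9=72, C2→A 2·16=32, C3→A 12·12=144, C4→A 13·12=156, C5→A 2·15=30. Service 434; fixed 80; total 514.
{A, B}: service 308 + fixed 207 = 515
{A, D}: service 350 + fixed 216 = 566
{A, B, C, D}: C1→B 6·9=54, C2→A 2·16=32, C3→B 6·12=72, C4→D 8·12=96, C5→A 2·15=30. Service 284; fixed 458; total 742.
(All 15 nonempty subsets were checked; A only is lowest.)

Minimum total cost: 514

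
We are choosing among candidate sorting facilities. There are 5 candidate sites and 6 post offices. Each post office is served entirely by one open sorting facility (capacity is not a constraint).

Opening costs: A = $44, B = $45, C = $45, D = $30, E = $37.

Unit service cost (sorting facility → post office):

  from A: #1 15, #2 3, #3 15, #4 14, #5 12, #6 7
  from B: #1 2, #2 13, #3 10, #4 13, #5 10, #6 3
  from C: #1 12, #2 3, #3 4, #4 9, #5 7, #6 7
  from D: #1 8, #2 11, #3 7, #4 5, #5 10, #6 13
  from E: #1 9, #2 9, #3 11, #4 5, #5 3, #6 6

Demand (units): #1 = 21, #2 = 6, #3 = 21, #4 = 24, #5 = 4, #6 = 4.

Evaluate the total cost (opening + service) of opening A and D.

Total cost: 595

Each post office is assigned to its cheapest site among the open ones.
{A, D}: #1→D 8·21=168, #2→A 3·6=18, #3→D 7·21=147, #4→D 5·24=120, #5→D 10·4=40, #6→A 7·4=28. Service 521; fixed 74; total 595.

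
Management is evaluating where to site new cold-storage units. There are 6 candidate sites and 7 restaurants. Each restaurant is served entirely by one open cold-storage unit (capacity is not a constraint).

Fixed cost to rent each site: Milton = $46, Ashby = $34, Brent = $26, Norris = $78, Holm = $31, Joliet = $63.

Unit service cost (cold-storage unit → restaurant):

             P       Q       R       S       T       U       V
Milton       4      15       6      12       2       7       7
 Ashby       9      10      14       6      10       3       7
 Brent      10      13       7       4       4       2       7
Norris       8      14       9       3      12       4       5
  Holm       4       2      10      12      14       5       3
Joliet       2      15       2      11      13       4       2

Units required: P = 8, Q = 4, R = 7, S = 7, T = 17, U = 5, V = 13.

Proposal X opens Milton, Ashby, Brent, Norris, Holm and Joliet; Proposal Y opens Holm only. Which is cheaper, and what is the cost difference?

Proposal X: {Milton, Ashby, Brent, Norris, Holm, Joliet}: P→Joliet 2·8=16, Q→Holm 2·4=8, R→Joliet 2·7=14, S→Norris 3·7=21, T→Milton 2·17=34, U→Brent 2·5=10, V→Joliet 2·13=26. Service 129; fixed 278; total 407.
Proposal Y: {Holm}: P→Holm 4·8=32, Q→Holm 2·4=8, R→Holm 10·7=70, S→Holm 12·7=84, T→Holm 14·17=238, U→Holm 5·5=25, V→Holm 3·13=39. Service 496; fixed 31; total 527.
Difference: |407 − 527| = 120.

Proposal X is cheaper by 120.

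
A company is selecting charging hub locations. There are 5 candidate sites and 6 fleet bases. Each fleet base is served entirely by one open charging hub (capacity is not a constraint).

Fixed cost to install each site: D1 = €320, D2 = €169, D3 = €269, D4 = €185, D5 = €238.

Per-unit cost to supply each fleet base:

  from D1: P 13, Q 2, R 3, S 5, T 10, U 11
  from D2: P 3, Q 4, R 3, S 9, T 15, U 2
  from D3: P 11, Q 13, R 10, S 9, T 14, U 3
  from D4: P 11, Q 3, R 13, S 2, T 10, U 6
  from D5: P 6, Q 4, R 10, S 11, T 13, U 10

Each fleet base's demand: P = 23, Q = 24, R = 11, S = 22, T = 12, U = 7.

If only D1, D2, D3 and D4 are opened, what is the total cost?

Total cost: 1271

Each fleet base is assigned to its cheapest site among the open ones.
{D1, D2, D3, D4}: P→D2 3·23=69, Q→D1 2·24=48, R→D1 3·11=33, S→D4 2·22=44, T→D1 10·12=120, U→D2 2·7=14. Service 328; fixed 943; total 1271.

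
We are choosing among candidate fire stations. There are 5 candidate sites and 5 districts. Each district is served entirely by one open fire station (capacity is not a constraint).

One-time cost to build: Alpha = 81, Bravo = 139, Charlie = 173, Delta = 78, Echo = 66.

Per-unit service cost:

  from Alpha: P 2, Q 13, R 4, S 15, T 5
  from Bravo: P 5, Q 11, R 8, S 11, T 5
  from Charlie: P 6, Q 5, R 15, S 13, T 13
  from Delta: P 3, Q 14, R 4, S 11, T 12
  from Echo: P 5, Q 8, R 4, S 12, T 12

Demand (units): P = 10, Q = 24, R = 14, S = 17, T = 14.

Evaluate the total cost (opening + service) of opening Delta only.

Total cost: 855

Each district is assigned to its cheapest site among the open ones.
{Delta}: P→Delta 3·10=30, Q→Delta 14·24=336, R→Delta 4·14=56, S→Delta 11·17=187, T→Delta 12·14=168. Service 777; fixed 78; total 855.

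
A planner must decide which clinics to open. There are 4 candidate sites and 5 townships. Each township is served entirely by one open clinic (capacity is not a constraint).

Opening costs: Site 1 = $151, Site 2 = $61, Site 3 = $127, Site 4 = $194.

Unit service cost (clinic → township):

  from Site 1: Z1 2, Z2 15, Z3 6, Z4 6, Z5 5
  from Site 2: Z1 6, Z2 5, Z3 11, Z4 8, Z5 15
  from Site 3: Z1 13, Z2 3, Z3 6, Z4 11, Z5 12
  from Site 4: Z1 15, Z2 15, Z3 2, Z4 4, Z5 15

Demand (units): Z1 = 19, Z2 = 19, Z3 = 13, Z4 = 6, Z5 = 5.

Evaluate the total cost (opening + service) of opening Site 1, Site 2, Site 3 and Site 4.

Each township is assigned to its cheapest site among the open ones.
{Site 1, Site 2, Site 3, Site 4}: Z1→Site 1 2·19=38, Z2→Site 3 3·19=57, Z3→Site 4 2·13=26, Z4→Site 4 4·6=24, Z5→Site 1 5·5=25. Service 170; fixed 533; total 703.

Total cost: 703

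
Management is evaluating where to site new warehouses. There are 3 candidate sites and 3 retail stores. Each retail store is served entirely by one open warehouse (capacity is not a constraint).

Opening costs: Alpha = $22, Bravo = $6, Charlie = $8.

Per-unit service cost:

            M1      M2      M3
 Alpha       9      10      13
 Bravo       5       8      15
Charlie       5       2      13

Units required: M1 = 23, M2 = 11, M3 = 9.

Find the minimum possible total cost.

Minimum total cost: 262

For any fixed open set, each retail store goes to its cheapest open site; total = fixed + service.
{Charlie}: M1→Charlie 5·23=115, M2→Charlie 2·11=22, M3→Charlie 13·9=117. Service 254; fixed 8; total 262.
{Bravo, Charlie}: M1→Bravo 5·23=115, M2→Charlie 2·11=22, M3→Charlie 13·9=117. Service 254; fixed 14; total 268.
{Alpha, Charlie}: service 254 + fixed 30 = 284
{Alpha, Bravo, Charlie}: service 254 + fixed 36 = 290
No other subset beats 262.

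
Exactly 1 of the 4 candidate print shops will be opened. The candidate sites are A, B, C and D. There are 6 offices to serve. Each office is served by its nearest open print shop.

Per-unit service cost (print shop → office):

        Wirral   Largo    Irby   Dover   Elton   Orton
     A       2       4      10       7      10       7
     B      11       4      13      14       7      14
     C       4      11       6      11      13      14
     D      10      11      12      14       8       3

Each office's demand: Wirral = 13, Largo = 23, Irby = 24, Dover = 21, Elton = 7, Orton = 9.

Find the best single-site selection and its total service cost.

Choose A only; total service cost 638.

With exactly 1 open, each office uses its cheapest among the chosen.
{A}: Wirral→A 2·13=26, Largo→A 4·23=92, Irby→A 10·24=240, Dover→A 7·21=147, Elton→A 10·7=70, Orton→A 7·9=63. Service cost 638.
{C}: service cost 897
{B}: service cost 1016
Among all 4 size-1 choices, {A} is lowest.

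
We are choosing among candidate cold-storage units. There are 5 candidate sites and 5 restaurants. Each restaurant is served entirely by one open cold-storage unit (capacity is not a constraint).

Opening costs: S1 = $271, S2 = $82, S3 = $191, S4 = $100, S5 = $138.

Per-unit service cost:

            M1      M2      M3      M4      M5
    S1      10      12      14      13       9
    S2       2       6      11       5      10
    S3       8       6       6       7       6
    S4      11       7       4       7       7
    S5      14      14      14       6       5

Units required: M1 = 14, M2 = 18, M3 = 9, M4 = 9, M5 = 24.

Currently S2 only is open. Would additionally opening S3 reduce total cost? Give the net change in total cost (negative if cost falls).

No — net change +50 (cost rises by 50).

Current service cost with {S2}: 520.
Adding S3: each restaurant re-picks its cheapest; new service cost 379, saving 141.
Extra fixed cost: 191. Net change = 191 − 141 = 50.
(Totals: 602 → 652.)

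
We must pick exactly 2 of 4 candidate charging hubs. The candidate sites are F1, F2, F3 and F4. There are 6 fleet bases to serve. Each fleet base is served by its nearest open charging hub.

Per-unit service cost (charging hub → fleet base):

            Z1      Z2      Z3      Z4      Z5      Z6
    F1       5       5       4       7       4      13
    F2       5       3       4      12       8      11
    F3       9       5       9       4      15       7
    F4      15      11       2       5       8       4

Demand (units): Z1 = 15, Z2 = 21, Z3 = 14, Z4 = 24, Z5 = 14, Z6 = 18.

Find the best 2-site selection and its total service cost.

With exactly 2 open, each fleet base uses its cheapest among the chosen.
{F1, F4}: Z1→F1 5·15=75, Z2→F1 5·21=105, Z3→F4 2·14=28, Z4→F4 5·24=120, Z5→F1 4·14=56, Z6→F4 4·18=72. Service cost 456.
{F2, F4}: service cost 470
{F1, F3}: service cost 514
Among all 6 size-2 choices, {F1, F4} is lowest.

Choose F1 and F4; total service cost 456.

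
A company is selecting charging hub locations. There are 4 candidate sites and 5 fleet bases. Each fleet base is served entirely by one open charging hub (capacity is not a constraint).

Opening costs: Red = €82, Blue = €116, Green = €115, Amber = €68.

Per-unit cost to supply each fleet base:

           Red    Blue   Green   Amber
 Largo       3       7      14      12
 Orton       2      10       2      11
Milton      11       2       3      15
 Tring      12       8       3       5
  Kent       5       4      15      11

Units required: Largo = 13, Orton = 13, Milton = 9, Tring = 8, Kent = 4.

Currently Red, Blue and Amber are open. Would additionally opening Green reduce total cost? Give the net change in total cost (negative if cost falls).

Current service cost with {Red, Blue, Amber}: 139.
Adding Green: each fleet base re-picks its cheapest; new service cost 123, saving 16.
Extra fixed cost: 115. Net change = 115 − 16 = 99.
(Totals: 405 → 504.)

No — net change +99 (cost rises by 99).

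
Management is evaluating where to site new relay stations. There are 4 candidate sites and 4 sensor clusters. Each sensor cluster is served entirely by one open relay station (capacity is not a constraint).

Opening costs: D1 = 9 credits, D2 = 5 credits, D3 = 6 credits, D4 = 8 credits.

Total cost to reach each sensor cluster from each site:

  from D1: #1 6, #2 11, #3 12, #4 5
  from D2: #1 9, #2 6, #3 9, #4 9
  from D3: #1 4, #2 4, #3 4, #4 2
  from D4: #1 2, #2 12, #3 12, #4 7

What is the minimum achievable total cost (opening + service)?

For any fixed open set, each sensor cluster goes to its cheapest open site; total = fixed + service.
{D3}: #1→D3 4, #2→D3 4, #3→D3 4, #4→D3 2. Service 14; fixed 6; total 20.
{D2, D3}: #1→D3 4, #2→D3 4, #3→D3 4, #4→D3 2. Service 14; fixed 11; total 25.
{D3, D4}: service 12 + fixed 14 = 26
{D1, D2, D3, D4}: service 12 + fixed 28 = 40
No other subset beats 20.

Minimum total cost: 20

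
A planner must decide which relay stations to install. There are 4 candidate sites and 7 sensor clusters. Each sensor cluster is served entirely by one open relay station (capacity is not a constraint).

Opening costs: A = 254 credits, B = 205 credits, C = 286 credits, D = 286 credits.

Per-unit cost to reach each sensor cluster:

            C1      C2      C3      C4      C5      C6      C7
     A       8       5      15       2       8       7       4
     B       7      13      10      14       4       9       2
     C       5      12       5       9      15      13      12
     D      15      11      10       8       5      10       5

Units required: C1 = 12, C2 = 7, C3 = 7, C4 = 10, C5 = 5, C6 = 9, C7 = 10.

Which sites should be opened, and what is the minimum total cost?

For any fixed open set, each sensor cluster goes to its cheapest open site; total = fixed + service.
{A}: C1→A 8·12=96, C2→A 5·7=35, C3→A 15·7=105, C4→A 2·10=20, C5→A 8·5=40, C6→A 7·9=63, C7→A 4·10=40. Service 399; fixed 254; total 653.
{B}: C1→B 7·12=84, C2→B 13·7=91, C3→B 10·7=70, C4→B 14·10=140, C5→B 4·5=20, C6→B 9·9=81, C7→B 2·10=20. Service 506; fixed 205; total 711.
{A, B}: service 312 + fixed 459 = 771
{A, B, C, D}: service 253 + fixed 1031 = 1284
No other subset beats 653.

Open A only; minimum total cost 653.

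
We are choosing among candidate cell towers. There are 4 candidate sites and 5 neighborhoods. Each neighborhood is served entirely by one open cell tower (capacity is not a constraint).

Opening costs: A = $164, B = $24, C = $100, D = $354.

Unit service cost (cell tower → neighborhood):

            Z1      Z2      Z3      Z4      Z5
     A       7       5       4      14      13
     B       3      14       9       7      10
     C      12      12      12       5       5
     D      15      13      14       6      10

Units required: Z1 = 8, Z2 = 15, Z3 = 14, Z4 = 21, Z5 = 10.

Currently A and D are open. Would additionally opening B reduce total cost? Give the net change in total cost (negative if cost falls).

Current service cost with {A, D}: 413.
Adding B: each neighborhood re-picks its cheapest; new service cost 381, saving 32.
Extra fixed cost: 24. Net change = 24 − 32 = -8.
(Totals: 931 → 923.)

Yes — net change −8 (cost falls by 8).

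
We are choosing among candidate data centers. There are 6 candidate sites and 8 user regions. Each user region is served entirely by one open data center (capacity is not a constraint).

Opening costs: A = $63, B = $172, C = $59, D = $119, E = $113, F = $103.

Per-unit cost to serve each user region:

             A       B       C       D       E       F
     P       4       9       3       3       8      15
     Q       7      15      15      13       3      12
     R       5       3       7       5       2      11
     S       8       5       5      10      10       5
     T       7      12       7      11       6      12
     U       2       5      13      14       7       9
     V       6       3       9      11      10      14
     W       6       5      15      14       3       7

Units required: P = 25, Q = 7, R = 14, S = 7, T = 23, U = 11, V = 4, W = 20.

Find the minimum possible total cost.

For any fixed open set, each user region goes to its cheapest open site; total = fixed + service.
{A, E}: P→A 4·25=100, Q→E 3·7=21, R→E 2·14=28, S→A 8·7=56, T→E 6·23=138, U→A 2·11=22, V→A 6·4=24, W→E 3·20=60. Service 449; fixed 176; total 625.
{A, C, E}: service 403 + fixed 235 = 638
{C, E}: P→C 3·25=75, Q→E 3·7=21, R→E 2·14=28, S→C 5·7=35, T→E 6·23=138, U→E 7·11=77, V→C 9·4=36, W→E 3·20=60. Service 470; fixed 172; total 642.
{A, B, C, D, E, F}: service 391 + fixed 629 = 1020
No other subset beats 625.

Minimum total cost: 625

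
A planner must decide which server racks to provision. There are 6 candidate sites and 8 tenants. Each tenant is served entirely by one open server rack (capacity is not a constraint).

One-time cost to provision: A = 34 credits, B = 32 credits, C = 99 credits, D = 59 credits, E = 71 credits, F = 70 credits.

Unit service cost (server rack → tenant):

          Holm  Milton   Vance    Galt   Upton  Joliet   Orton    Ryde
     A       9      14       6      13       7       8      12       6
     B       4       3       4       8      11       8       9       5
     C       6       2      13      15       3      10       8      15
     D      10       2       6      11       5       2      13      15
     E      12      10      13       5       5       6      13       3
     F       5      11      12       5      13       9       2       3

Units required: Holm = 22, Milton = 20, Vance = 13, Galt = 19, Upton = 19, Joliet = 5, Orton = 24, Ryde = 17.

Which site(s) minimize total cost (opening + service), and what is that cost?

For any fixed open set, each tenant goes to its cheapest open site; total = fixed + service.
{B, D, F}: Holm→B 4·22=88, Milton→D 2·20=40, Vance→B 4·13=52, Galt→F 5·19=95, Upton→D 5·19=95, Joliet→D 2·5=10, Orton→F 2·24=48, Ryde→F 3·17=51. Service 479; fixed 161; total 640.
{D, F}: service 527 + fixed 129 = 656
{B, C, F}: service 471 + fixed 201 = 672
{A, B, C, D, E, F}: Holm→B 4·22=88, Milton→C 2·20=40, Vance→B 4·13=52, Galt→E 5·19=95, Upton→C 3·19=57, Joliet→D 2·5=10, Orton→F 2·24=48, Ryde→E 3·17=51. Service 441; fixed 365; total 806.
No other subset beats 640.

Open B, D and F; minimum total cost 640.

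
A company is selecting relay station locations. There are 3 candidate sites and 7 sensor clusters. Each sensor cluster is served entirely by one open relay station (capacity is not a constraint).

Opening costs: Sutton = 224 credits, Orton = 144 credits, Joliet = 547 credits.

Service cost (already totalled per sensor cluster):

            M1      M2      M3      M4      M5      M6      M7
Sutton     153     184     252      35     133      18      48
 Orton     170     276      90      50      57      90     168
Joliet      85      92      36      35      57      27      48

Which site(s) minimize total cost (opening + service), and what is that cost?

Open Joliet only; minimum total cost 927.

For any fixed open set, each sensor cluster goes to its cheapest open site; total = fixed + service.
{Joliet}: M1→Joliet 85, M2→Joliet 92, M3→Joliet 36, M4→Joliet 35, M5→Joliet 57, M6→Joliet 27, M7→Joliet 48. Service 380; fixed 547; total 927.
{Sutton, Orton}: service 585 + fixed 368 = 953
{Orton}: service 901 + fixed 144 = 1045
{Sutton, Orton, Joliet}: service 371 + fixed 915 = 1286
(All 7 nonempty subsets were checked; Joliet only is lowest.)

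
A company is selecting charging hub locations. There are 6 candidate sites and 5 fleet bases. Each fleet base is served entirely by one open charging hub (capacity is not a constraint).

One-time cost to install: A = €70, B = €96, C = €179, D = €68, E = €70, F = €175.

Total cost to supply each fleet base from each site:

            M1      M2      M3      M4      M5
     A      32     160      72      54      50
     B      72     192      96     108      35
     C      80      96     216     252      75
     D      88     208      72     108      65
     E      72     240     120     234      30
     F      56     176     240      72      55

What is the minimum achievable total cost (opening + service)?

For any fixed open set, each fleet base goes to its cheapest open site; total = fixed + service.
{A}: M1→A 32, M2→A 160, M3→A 72, M4→A 54, M5→A 50. Service 368; fixed 70; total 438.
{A, E}: service 348 + fixed 140 = 488
{A, D}: service 368 + fixed 138 = 506
{A, B, C, D, E, F}: M1→A 32, M2→C 96, M3→A 72, M4→A 54, M5→E 30. Service 284; fixed 658; total 942.
No other subset beats 438.

Minimum total cost: 438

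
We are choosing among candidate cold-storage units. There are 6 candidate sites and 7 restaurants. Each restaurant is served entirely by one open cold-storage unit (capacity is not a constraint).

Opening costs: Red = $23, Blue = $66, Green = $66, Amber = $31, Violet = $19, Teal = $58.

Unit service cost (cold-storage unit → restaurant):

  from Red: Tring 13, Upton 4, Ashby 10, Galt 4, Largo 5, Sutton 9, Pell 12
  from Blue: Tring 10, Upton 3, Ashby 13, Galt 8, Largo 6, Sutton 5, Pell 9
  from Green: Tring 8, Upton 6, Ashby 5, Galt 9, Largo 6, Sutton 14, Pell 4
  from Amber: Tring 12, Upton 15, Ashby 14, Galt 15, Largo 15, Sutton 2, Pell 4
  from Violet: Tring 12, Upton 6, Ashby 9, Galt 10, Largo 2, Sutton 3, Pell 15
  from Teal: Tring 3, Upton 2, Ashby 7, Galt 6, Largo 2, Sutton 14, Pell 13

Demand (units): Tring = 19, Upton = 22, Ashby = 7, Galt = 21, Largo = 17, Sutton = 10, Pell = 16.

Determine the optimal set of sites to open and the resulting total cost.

Open Red, Amber and Teal; minimum total cost 464.

For any fixed open set, each restaurant goes to its cheapest open site; total = fixed + service.
{Red, Amber, Teal}: Tring→Teal 3·19=57, Upton→Teal 2·22=44, Ashby→Teal 7·7=49, Galt→Red 4·21=84, Largo→Teal 2·17=34, Sutton→Amber 2·10=20, Pell→Amber 4·16=64. Service 352; fixed 112; total 464.
{Red, Amber, Violet, Teal}: service 352 + fixed 131 = 483
{Amber, Teal}: service 394 + fixed 89 = 483
{Red, Blue, Green, Amber, Violet, Teal}: Tring→Teal 3·19=57, Upton→Teal 2·22=44, Ashby→Green 5·7=35, Galt→Red 4·21=84, Largo→Violet 2·17=34, Sutton→Amber 2·10=20, Pell→Green 4·16=64. Service 338; fixed 263; total 601.
No other subset beats 464.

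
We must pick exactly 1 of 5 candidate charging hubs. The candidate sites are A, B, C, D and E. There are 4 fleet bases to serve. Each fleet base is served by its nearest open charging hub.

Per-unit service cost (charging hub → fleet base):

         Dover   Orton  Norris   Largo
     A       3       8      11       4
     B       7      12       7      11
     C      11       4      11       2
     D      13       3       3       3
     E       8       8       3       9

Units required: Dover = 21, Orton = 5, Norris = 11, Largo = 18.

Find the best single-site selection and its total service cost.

Choose A only; total service cost 296.

With exactly 1 open, each fleet base uses its cheapest among the chosen.
{A}: Dover→A 3·21=63, Orton→A 8·5=40, Norris→A 11·11=121, Largo→A 4·18=72. Service cost 296.
{D}: service cost 375
{E}: service cost 403
Among all 5 size-1 choices, {A} is lowest.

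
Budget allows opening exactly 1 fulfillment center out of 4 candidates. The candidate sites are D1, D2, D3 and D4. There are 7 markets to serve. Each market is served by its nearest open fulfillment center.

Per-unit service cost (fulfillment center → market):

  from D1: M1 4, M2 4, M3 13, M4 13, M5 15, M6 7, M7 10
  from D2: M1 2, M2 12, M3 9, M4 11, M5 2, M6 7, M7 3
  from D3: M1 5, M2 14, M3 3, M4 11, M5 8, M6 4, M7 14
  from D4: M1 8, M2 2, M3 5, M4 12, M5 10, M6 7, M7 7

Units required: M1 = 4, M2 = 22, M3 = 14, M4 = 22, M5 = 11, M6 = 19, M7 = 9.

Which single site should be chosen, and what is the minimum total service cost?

With exactly 1 open, each market uses its cheapest among the chosen.
{D4}: M1→D4 8·4=32, M2→D4 2·22=44, M3→D4 5·14=70, M4→D4 12·22=264, M5→D4 10·11=110, M6→D4 7·19=133, M7→D4 7·9=63. Service cost 716.
{D2}: service cost 822
{D3}: service cost 902
Among all 4 size-1 choices, {D4} is lowest.

Choose D4 only; total service cost 716.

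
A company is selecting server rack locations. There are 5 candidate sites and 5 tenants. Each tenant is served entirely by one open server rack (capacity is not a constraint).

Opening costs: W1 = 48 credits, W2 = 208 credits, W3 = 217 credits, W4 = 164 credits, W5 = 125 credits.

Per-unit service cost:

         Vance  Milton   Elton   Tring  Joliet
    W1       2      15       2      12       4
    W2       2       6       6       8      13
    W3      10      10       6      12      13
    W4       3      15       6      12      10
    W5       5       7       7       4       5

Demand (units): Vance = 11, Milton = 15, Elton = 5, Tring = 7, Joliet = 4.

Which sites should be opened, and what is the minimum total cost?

Open W1 and W5; minimum total cost 354.

For any fixed open set, each tenant goes to its cheapest open site; total = fixed + service.
{W1, W5}: Vance→W1 2·11=22, Milton→W5 7·15=105, Elton→W1 2·5=10, Tring→W5 4·7=28, Joliet→W1 4·4=16. Service 181; fixed 173; total 354.
{W5}: Vance→W5 5·11=55, Milton→W5 7·15=105, Elton→W5 7·5=35, Tring→W5 4·7=28, Joliet→W5 5·4=20. Service 243; fixed 125; total 368.
{W1}: Vance→W1 2·11=22, Milton→W1 15·15=225, Elton→W1 2·5=10, Tring→W1 12·7=84, Joliet→W1 4·4=16. Service 357; fixed 48; total 405.
{W1, W2, W3, W4, W5}: service 166 + fixed 762 = 928
No other subset beats 354.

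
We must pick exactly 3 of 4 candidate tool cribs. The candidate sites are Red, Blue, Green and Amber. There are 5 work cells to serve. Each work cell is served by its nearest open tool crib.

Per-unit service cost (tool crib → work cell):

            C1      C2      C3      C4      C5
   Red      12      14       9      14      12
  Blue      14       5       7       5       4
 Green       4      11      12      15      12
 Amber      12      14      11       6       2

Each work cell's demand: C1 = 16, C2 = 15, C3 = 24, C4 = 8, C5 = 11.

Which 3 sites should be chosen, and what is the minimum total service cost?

With exactly 3 open, each work cell uses its cheapest among the chosen.
{Blue, Green, Amber}: C1→Green 4·16=64, C2→Blue 5·15=75, C3→Blue 7·24=168, C4→Blue 5·8=40, C5→Amber 2·11=22. Service cost 369.
{Red, Blue, Green}: service cost 391
{Red, Blue, Amber}: service cost 497
Among all 4 size-3 choices, {Blue, Green, Amber} is lowest.

Choose Blue, Green and Amber; total service cost 369.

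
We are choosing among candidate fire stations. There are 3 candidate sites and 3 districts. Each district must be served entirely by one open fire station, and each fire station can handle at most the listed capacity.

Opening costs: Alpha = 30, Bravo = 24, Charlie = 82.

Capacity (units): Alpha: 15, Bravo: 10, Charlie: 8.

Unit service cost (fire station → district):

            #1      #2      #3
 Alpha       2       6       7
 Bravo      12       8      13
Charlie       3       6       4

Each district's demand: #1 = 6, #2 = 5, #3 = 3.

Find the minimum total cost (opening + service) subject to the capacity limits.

Open {Alpha}: #1→Alpha 2·6=12, #2→Alpha 6·5=30, #3→Alpha 7·3=21.
Loads: Alpha carries 14/15. Service 63; fixed 30; total 93.
Next best feasible plan costs 117.

Minimum total cost: 93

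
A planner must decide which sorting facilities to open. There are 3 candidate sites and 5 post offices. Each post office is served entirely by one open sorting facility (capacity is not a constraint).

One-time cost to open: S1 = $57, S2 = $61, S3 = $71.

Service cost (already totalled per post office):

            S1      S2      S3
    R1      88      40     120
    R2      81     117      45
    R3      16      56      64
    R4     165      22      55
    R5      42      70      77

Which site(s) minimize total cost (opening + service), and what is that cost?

For any fixed open set, each post office goes to its cheapest open site; total = fixed + service.
{S1, S2}: R1→S2 40, R2→S1 81, R3→S1 16, R4→S2 22, R5→S1 42. Service 201; fixed 118; total 319.
{S1, S2, S3}: R1→S2 40, R2→S3 45, R3→S1 16, R4→S2 22, R5→S1 42. Service 165; fixed 189; total 354.
{S2, S3}: service 233 + fixed 132 = 365
{S1}: service 392 + fixed 57 = 449
(All 7 nonempty subsets were checked; S1 and S2 is lowest.)

Open S1 and S2; minimum total cost 319.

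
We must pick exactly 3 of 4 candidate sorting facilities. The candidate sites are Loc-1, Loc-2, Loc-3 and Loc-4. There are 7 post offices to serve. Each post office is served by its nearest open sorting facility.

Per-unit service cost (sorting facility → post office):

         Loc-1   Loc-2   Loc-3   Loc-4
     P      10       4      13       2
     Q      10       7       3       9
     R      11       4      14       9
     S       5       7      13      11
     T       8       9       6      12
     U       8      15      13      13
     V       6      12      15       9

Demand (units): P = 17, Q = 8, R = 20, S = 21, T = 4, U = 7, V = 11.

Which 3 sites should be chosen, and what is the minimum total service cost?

With exactly 3 open, each post office uses its cheapest among the chosen.
{Loc-1, Loc-2, Loc-3}: P→Loc-2 4·17=68, Q→Loc-3 3·8=24, R→Loc-2 4·20=80, S→Loc-1 5·21=105, T→Loc-3 6·4=24, U→Loc-1 8·7=56, V→Loc-1 6·11=66. Service cost 423.
{Loc-1, Loc-2, Loc-4}: service cost 429
{Loc-1, Loc-3, Loc-4}: service cost 489
Among all 4 size-3 choices, {Loc-1, Loc-2, Loc-3} is lowest.

Choose Loc-1, Loc-2 and Loc-3; total service cost 423.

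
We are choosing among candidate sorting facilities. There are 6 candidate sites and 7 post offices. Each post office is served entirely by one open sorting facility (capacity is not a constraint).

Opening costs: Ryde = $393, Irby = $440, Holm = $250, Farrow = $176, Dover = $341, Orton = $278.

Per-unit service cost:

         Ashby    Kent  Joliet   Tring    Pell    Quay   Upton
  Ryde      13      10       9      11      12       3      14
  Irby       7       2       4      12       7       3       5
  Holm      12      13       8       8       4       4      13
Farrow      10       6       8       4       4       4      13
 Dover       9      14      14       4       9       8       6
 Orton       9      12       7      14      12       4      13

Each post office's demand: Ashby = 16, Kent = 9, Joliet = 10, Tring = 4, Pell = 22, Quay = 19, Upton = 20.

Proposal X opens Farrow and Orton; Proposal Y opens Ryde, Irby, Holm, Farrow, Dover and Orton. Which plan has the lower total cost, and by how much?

Proposal X is cheaper by 1147.

Proposal X: {Farrow, Orton}: Ashby→Orton 9·16=144, Kent→Farrow 6·9=54, Joliet→Orton 7·10=70, Tring→Farrow 4·4=16, Pell→Farrow 4·22=88, Quay→Farrow 4·19=76, Upton→Farrow 13·20=260. Service 708; fixed 454; total 1162.
Proposal Y: {Ryde, Irby, Holm, Farrow, Dover, Orton}: Ashby→Irby 7·16=112, Kent→Irby 2·9=18, Joliet→Irby 4·10=40, Tring→Farrow 4·4=16, Pell→Holm 4·22=88, Quay→Ryde 3·19=57, Upton→Irby 5·20=100. Service 431; fixed 1878; total 2309.
Difference: |1162 − 2309| = 1147.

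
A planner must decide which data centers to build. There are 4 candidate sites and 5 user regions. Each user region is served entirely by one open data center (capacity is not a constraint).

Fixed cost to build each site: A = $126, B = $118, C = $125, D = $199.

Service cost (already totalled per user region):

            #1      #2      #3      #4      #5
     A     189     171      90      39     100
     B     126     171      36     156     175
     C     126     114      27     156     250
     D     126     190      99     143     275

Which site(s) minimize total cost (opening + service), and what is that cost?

For any fixed open set, each user region goes to its cheapest open site; total = fixed + service.
{A, C}: #1→C 126, #2→C 114, #3→C 27, #4→A 39, #5→A 100. Service 406; fixed 251; total 657.
{A}: #1→A 189, #2→A 171, #3→A 90, #4→A 39, #5→A 100. Service 589; fixed 126; total 715.
{A, B}: service 472 + fixed 244 = 716
{A, B, C, D}: #1→B 126, #2→C 114, #3→C 27, #4→A 39, #5→A 100. Service 406; fixed 568; total 974.
(All 15 nonempty subsets were checked; A and C is lowest.)

Open A and C; minimum total cost 657.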